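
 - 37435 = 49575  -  87010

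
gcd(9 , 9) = 9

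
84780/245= 16956/49 = 346.04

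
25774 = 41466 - 15692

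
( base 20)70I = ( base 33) 2JD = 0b101100000010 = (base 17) 9cd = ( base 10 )2818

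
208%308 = 208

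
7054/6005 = 7054/6005 = 1.17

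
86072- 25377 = 60695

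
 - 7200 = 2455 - 9655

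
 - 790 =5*( - 158 ) 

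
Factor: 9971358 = 2^1*3^1 * 1661893^1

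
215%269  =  215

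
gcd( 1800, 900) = 900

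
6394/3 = 6394/3  =  2131.33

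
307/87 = 307/87 = 3.53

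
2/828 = 1/414 = 0.00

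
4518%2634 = 1884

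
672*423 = 284256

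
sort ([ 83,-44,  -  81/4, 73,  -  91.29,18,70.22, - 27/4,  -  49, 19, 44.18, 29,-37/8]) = [ - 91.29,-49, - 44,  -  81/4, - 27/4,  -  37/8, 18,19,29,  44.18, 70.22, 73,83]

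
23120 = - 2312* (- 10) 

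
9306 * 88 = 818928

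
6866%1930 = 1076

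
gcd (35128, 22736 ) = 8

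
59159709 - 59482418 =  - 322709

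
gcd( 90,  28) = 2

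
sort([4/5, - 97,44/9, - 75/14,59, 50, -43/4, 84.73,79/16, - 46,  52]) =[ - 97,-46, - 43/4, - 75/14,  4/5, 44/9, 79/16, 50, 52, 59 , 84.73 ] 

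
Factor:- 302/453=  -  2/3 = - 2^1*3^( - 1)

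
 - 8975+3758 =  - 5217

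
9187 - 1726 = 7461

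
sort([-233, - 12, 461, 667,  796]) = [ - 233, - 12,  461, 667,  796]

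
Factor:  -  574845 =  - 3^1 * 5^1 *19^1 * 2017^1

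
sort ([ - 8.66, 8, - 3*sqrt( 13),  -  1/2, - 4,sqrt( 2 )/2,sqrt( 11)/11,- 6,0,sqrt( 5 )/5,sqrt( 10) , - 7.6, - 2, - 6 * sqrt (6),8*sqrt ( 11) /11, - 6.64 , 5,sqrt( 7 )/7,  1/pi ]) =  [ - 6*sqrt( 6), - 3*sqrt( 13), - 8.66, - 7.6,  -  6.64, - 6,  -  4, - 2,  -  1/2,0,sqrt( 11 ) /11, 1/pi , sqrt (7) /7 , sqrt( 5 ) /5, sqrt (2) /2, 8*sqrt( 11)/11,sqrt (10), 5, 8 ]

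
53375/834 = 53375/834 = 64.00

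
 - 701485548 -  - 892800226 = 191314678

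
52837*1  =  52837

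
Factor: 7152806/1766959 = 2^1*59^1*499^(- 1)*3541^(-1 )*60617^1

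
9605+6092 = 15697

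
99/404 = 99/404 = 0.25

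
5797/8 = 5797/8 = 724.62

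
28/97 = 28/97 = 0.29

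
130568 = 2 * 65284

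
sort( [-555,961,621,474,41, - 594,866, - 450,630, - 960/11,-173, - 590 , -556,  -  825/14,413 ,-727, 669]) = [ - 727, - 594, - 590, -556,-555, - 450, - 173, - 960/11,-825/14,41, 413 , 474,621, 630, 669,866, 961 ]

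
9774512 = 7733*1264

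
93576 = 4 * 23394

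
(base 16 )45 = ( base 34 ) 21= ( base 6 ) 153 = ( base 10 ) 69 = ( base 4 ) 1011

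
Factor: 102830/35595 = 26/9 = 2^1*3^( - 2)*13^1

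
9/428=9/428 = 0.02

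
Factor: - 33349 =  - 33349^1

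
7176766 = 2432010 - -4744756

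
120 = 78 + 42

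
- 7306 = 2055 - 9361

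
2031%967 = 97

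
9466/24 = 4733/12 = 394.42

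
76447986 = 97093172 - 20645186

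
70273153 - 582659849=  - 512386696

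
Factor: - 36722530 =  - 2^1*5^1*13^1 * 282481^1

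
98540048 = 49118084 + 49421964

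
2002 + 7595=9597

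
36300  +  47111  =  83411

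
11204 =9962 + 1242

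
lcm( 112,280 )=560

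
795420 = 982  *810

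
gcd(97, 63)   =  1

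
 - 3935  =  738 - 4673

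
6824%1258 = 534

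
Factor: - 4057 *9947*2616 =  - 2^3*3^1*7^3*29^1*109^1 * 4057^1 = - 105568625064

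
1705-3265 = - 1560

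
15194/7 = 15194/7=2170.57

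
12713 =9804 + 2909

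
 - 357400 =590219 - 947619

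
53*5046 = 267438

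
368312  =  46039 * 8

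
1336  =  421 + 915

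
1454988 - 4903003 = - 3448015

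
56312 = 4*14078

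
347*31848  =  11051256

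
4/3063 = 4/3063= 0.00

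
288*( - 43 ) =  - 12384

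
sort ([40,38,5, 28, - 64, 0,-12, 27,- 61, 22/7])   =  [ - 64, -61, - 12, 0,22/7, 5,27 , 28 , 38, 40] 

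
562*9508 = 5343496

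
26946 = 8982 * 3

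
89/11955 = 89/11955 = 0.01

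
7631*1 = 7631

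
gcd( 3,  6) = 3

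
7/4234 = 7/4234= 0.00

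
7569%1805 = 349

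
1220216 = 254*4804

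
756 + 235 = 991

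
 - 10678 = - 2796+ - 7882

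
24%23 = 1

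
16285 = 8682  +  7603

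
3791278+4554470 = 8345748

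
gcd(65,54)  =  1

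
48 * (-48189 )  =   - 2313072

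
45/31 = 45/31 = 1.45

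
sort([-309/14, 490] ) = [ - 309/14, 490 ]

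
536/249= 536/249 = 2.15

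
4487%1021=403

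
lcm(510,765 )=1530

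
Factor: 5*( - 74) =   -  370 = - 2^1*5^1*37^1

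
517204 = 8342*62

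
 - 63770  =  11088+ - 74858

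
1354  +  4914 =6268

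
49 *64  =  3136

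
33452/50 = 16726/25   =  669.04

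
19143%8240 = 2663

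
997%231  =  73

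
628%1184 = 628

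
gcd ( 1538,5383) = 769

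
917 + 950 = 1867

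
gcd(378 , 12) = 6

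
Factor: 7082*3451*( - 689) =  - 16839147598  =  - 2^1*7^1 * 13^1*17^1*29^1*53^1* 3541^1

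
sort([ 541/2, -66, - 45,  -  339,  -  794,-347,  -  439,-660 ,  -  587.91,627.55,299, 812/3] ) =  [ - 794, -660 ,-587.91, - 439,  -  347, -339,-66, - 45,  541/2,812/3,299, 627.55]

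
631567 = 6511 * 97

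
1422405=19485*73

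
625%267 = 91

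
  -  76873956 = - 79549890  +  2675934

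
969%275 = 144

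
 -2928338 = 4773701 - 7702039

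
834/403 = 2 + 28/403 = 2.07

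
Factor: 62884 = 2^2 *79^1*199^1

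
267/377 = 267/377 =0.71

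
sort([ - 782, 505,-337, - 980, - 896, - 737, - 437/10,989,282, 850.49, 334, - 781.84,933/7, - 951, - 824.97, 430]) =[ - 980, - 951, - 896, - 824.97 , - 782, - 781.84, - 737, - 337 ,  -  437/10, 933/7,282, 334, 430,505 , 850.49,989 ]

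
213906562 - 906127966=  - 692221404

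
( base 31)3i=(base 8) 157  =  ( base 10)111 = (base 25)4B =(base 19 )5G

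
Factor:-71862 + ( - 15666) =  -2^3*3^1* 7^1*521^1 = -  87528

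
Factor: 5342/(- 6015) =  - 2^1*3^( - 1)*5^(-1)*401^(  -  1) * 2671^1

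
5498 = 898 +4600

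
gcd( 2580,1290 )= 1290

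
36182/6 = 18091/3 = 6030.33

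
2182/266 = 8 + 27/133 = 8.20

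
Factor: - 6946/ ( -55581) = 2^1 * 3^( -1 )*23^1 * 97^( - 1 )*151^1 * 191^(-1)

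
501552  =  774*648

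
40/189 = 40/189 = 0.21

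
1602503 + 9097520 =10700023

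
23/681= 23/681= 0.03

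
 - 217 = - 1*217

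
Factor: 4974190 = 2^1*5^1*13^1*83^1*461^1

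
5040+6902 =11942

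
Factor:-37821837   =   - 3^1*19^1*663541^1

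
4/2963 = 4/2963 = 0.00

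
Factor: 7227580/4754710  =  722758/475471 = 2^1*37^1*163^( - 1 )*2917^( - 1 )*9767^1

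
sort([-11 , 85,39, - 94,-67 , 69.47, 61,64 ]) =[ - 94, - 67,-11,39, 61,64,69.47,85]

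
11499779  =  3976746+7523033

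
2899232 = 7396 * 392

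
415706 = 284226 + 131480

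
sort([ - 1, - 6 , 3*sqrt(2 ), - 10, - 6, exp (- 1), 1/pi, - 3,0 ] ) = [-10, - 6, - 6 , - 3, - 1, 0, 1/pi, exp( - 1), 3*sqrt( 2) ] 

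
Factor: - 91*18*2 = - 3276 = - 2^2*3^2*7^1*13^1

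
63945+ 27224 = 91169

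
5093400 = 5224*975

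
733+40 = 773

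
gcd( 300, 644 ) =4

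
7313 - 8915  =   - 1602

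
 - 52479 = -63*833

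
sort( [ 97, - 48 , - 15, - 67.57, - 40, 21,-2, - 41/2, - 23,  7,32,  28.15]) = [-67.57, - 48, - 40, - 23,- 41/2, - 15,-2,  7,21, 28.15, 32, 97] 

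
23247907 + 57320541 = 80568448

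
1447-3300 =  - 1853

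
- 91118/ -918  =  45559/459 = 99.26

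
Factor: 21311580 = 2^2*3^1*5^1*355193^1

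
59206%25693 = 7820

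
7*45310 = 317170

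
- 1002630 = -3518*285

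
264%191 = 73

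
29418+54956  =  84374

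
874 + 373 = 1247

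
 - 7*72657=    - 508599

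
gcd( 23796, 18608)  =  4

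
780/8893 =780/8893 = 0.09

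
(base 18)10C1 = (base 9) 8261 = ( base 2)1011110100001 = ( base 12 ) 3601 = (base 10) 6049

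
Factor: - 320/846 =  - 2^5 * 3^( -2 )*5^1*47^( - 1 )  =  -160/423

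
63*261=16443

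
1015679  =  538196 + 477483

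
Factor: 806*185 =2^1*5^1 * 13^1*31^1 * 37^1 = 149110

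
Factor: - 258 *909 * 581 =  - 136257282 =-2^1 * 3^3*7^1*43^1 * 83^1 * 101^1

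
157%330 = 157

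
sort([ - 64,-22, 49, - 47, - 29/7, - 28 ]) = [ - 64, - 47, - 28, - 22, - 29/7 , 49 ]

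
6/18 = 1/3 =0.33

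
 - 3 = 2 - 5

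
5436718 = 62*87689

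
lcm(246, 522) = 21402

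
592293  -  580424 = 11869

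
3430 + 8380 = 11810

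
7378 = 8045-667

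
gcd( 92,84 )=4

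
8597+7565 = 16162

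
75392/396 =190 + 38/99  =  190.38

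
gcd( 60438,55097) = 7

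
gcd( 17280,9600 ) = 1920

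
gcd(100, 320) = 20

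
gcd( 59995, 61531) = 1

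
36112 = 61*592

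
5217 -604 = 4613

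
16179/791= 20 + 359/791 = 20.45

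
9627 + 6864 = 16491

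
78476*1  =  78476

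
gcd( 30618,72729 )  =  9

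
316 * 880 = 278080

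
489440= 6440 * 76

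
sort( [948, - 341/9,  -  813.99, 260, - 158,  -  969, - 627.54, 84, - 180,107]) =[-969, - 813.99, - 627.54, - 180, - 158, - 341/9,84,107,260,948]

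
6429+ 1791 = 8220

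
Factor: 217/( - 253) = -7^1*11^(-1 )*23^( - 1 )*  31^1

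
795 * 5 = 3975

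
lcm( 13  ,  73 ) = 949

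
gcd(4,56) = 4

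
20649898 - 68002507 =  - 47352609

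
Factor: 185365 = 5^1*131^1*283^1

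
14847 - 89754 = -74907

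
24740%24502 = 238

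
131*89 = 11659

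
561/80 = 561/80= 7.01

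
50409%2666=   2421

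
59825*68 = 4068100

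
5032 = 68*74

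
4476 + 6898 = 11374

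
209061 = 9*23229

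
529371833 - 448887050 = 80484783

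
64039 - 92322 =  - 28283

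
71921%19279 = 14084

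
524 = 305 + 219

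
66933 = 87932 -20999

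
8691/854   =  10+151/854 = 10.18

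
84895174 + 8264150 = 93159324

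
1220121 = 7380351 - 6160230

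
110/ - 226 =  - 1 + 58/113 = - 0.49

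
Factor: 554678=2^1*269^1*1031^1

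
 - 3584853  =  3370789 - 6955642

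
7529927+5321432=12851359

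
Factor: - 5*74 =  - 2^1*5^1*37^1 = - 370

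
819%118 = 111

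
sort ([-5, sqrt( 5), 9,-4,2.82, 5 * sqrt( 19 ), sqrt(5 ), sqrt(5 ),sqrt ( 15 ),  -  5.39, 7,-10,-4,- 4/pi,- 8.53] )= [-10,  -  8.53 , -5.39, - 5,-4,-4, - 4/pi,sqrt( 5 ), sqrt( 5),sqrt ( 5 ), 2.82, sqrt(15),7, 9,5 *sqrt( 19) ]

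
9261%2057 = 1033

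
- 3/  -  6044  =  3/6044 = 0.00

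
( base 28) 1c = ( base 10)40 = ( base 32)18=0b101000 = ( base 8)50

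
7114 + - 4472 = 2642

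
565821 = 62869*9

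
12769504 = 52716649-39947145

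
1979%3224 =1979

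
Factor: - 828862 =  -  2^1*414431^1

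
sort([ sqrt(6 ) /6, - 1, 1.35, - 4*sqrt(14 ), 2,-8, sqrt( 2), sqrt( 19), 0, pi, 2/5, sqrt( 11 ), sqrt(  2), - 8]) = [ - 4*sqrt( 14),-8, - 8 ,- 1,0,2/5 , sqrt(6) /6, 1.35 , sqrt(  2 ),sqrt(2),2,pi, sqrt( 11) , sqrt( 19 )]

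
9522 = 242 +9280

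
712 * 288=205056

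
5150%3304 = 1846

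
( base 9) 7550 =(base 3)21121200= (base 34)4RB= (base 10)5553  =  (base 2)1010110110001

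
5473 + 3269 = 8742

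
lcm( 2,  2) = 2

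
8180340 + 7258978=15439318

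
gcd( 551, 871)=1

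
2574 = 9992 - 7418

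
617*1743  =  1075431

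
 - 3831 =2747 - 6578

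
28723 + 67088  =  95811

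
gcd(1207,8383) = 1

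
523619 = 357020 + 166599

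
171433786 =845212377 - 673778591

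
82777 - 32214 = 50563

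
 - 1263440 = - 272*4645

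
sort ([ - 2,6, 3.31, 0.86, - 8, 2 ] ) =[-8, - 2, 0.86, 2, 3.31,6]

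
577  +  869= 1446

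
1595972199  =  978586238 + 617385961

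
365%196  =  169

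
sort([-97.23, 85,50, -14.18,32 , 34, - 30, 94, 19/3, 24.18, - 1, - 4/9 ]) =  [ -97.23, - 30,-14.18,- 1 , - 4/9, 19/3, 24.18, 32,34,50,85, 94 ]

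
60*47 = 2820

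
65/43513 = 65/43513 = 0.00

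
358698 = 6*59783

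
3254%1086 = 1082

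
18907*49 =926443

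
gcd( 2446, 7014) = 2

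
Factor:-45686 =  - 2^1 * 53^1*431^1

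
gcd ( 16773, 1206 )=3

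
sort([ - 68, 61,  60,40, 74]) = [-68,40,60,  61, 74]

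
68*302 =20536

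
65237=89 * 733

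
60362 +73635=133997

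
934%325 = 284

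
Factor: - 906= -2^1*3^1*151^1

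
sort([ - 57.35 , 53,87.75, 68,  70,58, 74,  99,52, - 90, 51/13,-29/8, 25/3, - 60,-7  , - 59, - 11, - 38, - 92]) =[ - 92, - 90, - 60 ,-59 , - 57.35, - 38, - 11,- 7, - 29/8, 51/13,25/3,  52, 53, 58, 68,  70, 74,  87.75,99]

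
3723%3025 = 698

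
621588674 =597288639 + 24300035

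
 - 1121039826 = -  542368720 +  - 578671106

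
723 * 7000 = 5061000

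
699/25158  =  233/8386= 0.03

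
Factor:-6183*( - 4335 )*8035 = 3^4*5^2*17^2*229^1*1607^1 = 215364555675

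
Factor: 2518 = 2^1*1259^1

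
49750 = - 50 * ( - 995) 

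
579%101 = 74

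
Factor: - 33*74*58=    - 2^2 *3^1*11^1 *29^1*37^1 = - 141636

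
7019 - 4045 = 2974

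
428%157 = 114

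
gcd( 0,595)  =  595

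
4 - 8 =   -  4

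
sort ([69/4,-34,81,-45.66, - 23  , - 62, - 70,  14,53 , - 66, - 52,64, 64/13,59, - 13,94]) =[ - 70, - 66, - 62,- 52, - 45.66, - 34, - 23, - 13 , 64/13,14, 69/4, 53,59,  64, 81,94 ] 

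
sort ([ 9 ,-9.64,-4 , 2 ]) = [ - 9.64, - 4, 2, 9]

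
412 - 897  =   - 485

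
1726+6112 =7838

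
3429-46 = 3383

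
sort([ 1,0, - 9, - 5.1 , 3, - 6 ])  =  [  -  9,- 6, - 5.1, 0, 1 , 3] 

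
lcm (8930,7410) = 348270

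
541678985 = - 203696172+745375157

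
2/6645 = 2/6645 = 0.00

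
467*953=445051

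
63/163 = 63/163 = 0.39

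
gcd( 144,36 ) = 36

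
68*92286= 6275448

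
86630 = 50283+36347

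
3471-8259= - 4788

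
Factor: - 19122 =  - 2^1 * 3^1*3187^1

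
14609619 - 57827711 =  - 43218092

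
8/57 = 8/57 = 0.14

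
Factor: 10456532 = 2^2 * 2614133^1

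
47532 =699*68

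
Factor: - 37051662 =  - 2^1 * 3^1*271^1*22787^1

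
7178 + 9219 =16397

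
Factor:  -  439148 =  - 2^2 *101^1* 1087^1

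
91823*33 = 3030159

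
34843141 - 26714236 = 8128905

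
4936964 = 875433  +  4061531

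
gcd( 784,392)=392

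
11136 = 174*64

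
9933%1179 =501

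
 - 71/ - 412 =71/412 =0.17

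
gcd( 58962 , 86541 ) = 951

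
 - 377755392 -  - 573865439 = 196110047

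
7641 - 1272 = 6369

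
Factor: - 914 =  - 2^1*457^1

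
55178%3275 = 2778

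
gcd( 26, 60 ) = 2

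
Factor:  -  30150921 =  - 3^1*467^1 * 21521^1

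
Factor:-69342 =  - 2^1*3^1*7^1*13^1*127^1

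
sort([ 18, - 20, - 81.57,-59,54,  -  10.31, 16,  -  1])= [ - 81.57, - 59, - 20,-10.31, - 1, 16, 18, 54]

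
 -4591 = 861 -5452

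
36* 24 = 864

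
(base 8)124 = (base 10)84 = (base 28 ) 30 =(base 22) 3i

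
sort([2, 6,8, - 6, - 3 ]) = [ - 6,  -  3,2, 6,8] 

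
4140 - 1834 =2306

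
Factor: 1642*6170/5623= 2^2*5^1*617^1*821^1*5623^( - 1 ) = 10131140/5623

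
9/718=9/718 = 0.01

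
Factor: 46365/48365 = 9273/9673 =3^1*11^1 * 17^( - 1)*281^1*569^( - 1)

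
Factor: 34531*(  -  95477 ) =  - 3296916287 = -  7^1*307^1*311^1 * 4933^1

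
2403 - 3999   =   - 1596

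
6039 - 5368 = 671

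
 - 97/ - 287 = 97/287 = 0.34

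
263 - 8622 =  -8359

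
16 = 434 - 418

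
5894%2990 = 2904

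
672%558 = 114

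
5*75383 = 376915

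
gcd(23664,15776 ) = 7888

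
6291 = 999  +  5292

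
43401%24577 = 18824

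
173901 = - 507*(-343) 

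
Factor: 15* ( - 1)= -3^1*5^1 =- 15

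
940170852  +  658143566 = 1598314418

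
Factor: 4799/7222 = 2^ (- 1)*23^( - 1 )*157^( -1 )*4799^1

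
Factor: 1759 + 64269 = 66028 = 2^2*17^1*971^1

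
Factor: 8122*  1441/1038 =3^( - 1)*11^1*31^1 * 131^2 * 173^( - 1 ) = 5851901/519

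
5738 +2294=8032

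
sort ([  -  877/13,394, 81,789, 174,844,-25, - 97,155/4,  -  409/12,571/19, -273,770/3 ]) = [ - 273, - 97 ,  -  877/13, -409/12, - 25, 571/19,155/4,81,174, 770/3,394,789,844] 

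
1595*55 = 87725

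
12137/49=247 + 34/49 =247.69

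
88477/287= 308+81/287=308.28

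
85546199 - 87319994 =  - 1773795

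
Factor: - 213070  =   - 2^1*5^1*11^1*13^1  *149^1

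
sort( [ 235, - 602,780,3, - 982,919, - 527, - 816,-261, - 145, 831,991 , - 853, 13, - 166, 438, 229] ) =[ - 982,-853, - 816,- 602,-527, - 261,-166, - 145,3, 13,  229,235, 438, 780, 831, 919, 991 ] 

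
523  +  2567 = 3090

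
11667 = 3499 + 8168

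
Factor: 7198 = 2^1 * 59^1*61^1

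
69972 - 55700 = 14272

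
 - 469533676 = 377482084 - 847015760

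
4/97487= 4/97487 = 0.00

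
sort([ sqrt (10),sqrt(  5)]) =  [sqrt( 5),sqrt(10 ) ] 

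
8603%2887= 2829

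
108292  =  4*27073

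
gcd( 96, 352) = 32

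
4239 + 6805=11044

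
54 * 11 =594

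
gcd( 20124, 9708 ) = 12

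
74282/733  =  74282/733 = 101.34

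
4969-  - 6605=11574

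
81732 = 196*417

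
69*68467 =4724223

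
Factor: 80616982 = 2^1*40308491^1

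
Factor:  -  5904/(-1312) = 2^( - 1 )*3^2=9/2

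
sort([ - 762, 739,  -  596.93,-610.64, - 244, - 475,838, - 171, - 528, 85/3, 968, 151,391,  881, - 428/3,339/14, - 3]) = [  -  762 ,- 610.64, - 596.93, - 528, - 475, - 244, - 171, - 428/3, - 3,339/14, 85/3,151 , 391, 739,  838 , 881,968 ]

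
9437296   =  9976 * 946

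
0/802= 0 = 0.00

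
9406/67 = 9406/67 = 140.39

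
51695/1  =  51695 =51695.00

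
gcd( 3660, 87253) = 1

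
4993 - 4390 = 603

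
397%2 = 1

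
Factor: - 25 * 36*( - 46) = 41400= 2^3*3^2*5^2*23^1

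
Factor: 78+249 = 327 = 3^1*109^1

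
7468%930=28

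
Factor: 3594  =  2^1 * 3^1*599^1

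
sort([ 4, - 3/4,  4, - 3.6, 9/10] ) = [ - 3.6,-3/4,9/10,4,4 ] 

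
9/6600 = 3/2200 = 0.00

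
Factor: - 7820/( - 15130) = 2^1*23^1*89^( - 1 )= 46/89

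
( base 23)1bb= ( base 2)1100011001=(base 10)793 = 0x319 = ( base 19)23e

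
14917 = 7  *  2131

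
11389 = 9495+1894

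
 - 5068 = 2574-7642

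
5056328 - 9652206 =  - 4595878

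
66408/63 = 22136/21 = 1054.10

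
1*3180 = 3180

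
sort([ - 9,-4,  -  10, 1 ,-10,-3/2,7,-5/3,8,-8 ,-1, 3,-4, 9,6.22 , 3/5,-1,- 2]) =[-10,-10, - 9, - 8,-4 ,-4  ,-2, - 5/3,-3/2,-1, - 1, 3/5,  1, 3,6.22, 7, 8,9]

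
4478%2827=1651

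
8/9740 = 2/2435 = 0.00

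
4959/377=13+2/13 = 13.15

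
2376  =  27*88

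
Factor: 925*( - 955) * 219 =-193459125 = - 3^1 * 5^3*37^1*73^1 * 191^1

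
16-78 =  - 62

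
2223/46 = 48+15/46 = 48.33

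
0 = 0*( - 7702) 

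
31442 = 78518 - 47076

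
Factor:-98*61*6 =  - 2^2*3^1*7^2* 61^1 = -35868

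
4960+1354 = 6314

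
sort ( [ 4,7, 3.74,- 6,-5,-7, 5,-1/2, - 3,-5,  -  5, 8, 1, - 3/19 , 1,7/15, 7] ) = [ - 7, - 6, - 5,-5,-5,  -  3, - 1/2,-3/19, 7/15, 1, 1, 3.74,4,  5,7, 7,  8] 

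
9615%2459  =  2238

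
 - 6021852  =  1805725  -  7827577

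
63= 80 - 17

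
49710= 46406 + 3304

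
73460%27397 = 18666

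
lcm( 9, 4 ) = 36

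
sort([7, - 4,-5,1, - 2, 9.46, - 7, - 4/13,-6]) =[ - 7, - 6, - 5, - 4,-2, - 4/13, 1,7,9.46 ]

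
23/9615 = 23/9615= 0.00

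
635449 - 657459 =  - 22010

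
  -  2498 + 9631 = 7133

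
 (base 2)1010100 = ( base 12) 70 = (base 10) 84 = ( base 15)59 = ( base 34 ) 2g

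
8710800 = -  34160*(-255 )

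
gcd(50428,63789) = 1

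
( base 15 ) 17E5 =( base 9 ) 7068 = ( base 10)5165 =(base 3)21002022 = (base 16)142d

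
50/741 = 50/741  =  0.07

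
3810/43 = 88+26/43= 88.60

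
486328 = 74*6572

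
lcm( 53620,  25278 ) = 1769460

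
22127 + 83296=105423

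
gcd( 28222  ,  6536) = 2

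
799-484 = 315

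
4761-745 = 4016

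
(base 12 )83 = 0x63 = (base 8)143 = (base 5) 344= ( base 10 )99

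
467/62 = 7 + 33/62 = 7.53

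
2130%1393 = 737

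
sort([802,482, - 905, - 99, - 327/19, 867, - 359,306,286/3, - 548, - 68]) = [ - 905, - 548, - 359, - 99, - 68, - 327/19, 286/3, 306, 482,802,867]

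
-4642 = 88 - 4730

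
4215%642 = 363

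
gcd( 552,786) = 6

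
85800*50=4290000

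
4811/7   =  687 + 2/7 = 687.29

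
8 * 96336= 770688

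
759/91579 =759/91579 = 0.01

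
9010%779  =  441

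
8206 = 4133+4073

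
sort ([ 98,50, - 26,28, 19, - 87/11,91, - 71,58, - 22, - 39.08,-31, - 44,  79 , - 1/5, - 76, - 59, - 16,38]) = [ - 76, - 71,  -  59,-44 ,  -  39.08,  -  31, - 26,-22, - 16, - 87/11, - 1/5,19,  28, 38,50, 58,79, 91, 98]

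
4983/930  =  1661/310 = 5.36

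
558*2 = 1116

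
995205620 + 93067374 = 1088272994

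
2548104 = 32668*78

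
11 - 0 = 11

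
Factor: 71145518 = 2^1*35572759^1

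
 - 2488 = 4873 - 7361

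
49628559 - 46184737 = 3443822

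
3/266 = 3/266 = 0.01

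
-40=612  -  652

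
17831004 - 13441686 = 4389318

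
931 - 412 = 519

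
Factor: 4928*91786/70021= 2^7*7^(- 1) * 11^1 *1429^( - 1 ) * 45893^1=64617344/10003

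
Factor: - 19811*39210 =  - 776789310= -  2^1*3^1 *5^1*11^1*1307^1*1801^1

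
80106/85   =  80106/85 = 942.42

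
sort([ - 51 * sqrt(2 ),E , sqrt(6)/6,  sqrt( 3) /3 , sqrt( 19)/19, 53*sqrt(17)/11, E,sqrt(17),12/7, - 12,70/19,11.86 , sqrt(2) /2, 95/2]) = [ - 51*sqrt( 2), - 12,sqrt(19)/19,sqrt (6)/6, sqrt(3)/3, sqrt( 2)/2,12/7,E, E,  70/19,sqrt(17),  11.86,53 * sqrt(17)/11, 95/2]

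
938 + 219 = 1157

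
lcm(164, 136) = 5576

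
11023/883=12  +  427/883 =12.48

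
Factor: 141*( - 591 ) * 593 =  - 49415283= -3^2*47^1*197^1*593^1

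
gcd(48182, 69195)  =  1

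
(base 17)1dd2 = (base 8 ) 21275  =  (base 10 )8893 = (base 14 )3353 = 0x22bd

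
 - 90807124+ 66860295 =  - 23946829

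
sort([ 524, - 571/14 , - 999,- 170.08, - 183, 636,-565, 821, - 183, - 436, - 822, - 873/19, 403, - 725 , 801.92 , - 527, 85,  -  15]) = [ - 999, - 822,-725 , - 565 , - 527,-436, - 183, - 183,  -  170.08, - 873/19, - 571/14, -15, 85, 403,524,636,801.92, 821]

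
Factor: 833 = 7^2*17^1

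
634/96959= 634/96959=0.01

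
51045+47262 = 98307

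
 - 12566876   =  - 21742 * 578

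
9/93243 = 3/31081 = 0.00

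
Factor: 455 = 5^1*7^1 * 13^1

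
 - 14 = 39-53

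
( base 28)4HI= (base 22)7B0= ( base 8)7056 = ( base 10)3630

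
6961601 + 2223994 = 9185595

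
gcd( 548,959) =137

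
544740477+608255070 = 1152995547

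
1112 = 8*139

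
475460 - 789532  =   - 314072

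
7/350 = 1/50 = 0.02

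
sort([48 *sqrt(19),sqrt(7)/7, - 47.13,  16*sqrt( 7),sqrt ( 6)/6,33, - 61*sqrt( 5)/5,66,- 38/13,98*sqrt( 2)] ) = [ - 47.13, - 61*sqrt(5 )/5, - 38/13,sqrt ( 7 ) /7,sqrt(6) /6,  33,16 * sqrt( 7),  66,98 * sqrt( 2 ),48*sqrt (19)]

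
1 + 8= 9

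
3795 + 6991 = 10786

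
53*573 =30369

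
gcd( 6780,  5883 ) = 3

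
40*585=23400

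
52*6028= 313456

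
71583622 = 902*79361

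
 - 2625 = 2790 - 5415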